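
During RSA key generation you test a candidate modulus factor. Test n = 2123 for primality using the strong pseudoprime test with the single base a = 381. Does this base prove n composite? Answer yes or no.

n − 1 = 2122 = 2^1 · 1061, so s = 1 and d = 1061.
x_0 = 381^1061 mod 2123 = 1195.
x_0 ∉ {1, 2122} and s = 1, so 381 is a Miller–Rabin witness and 2123 is composite.

yes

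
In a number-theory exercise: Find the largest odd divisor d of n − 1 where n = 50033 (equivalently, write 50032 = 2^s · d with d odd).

Halving: 50032 → 25016 → 12508 → 6254 → 3127; 3127 is odd.
So 50032 = 2^4 · 3127.

3127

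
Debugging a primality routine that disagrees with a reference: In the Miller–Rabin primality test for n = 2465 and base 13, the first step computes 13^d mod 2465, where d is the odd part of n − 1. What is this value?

608

n − 1 = 2464 = 2^5 · 77, so s = 5 and d = 77.
13^77 mod 2465 = 608.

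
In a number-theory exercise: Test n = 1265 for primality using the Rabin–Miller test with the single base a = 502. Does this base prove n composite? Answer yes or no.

n − 1 = 1264 = 2^4 · 79, so s = 4 and d = 79.
x_0 = 502^79 mod 1265 = 283.
x_0 is neither 1 nor 1264, so continue squaring.
x_1 = 283^2 mod 1265 = 394.
x_2 = 394^2 mod 1265 = 906.
x_3 = 906^2 mod 1265 = 1116.
Reached i = s−1 = 3 without hitting −1: 502 is a Miller–Rabin witness and 1265 is composite.

yes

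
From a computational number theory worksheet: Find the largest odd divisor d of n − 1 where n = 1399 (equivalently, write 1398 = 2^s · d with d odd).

699

Halving: 1398 → 699; 699 is odd.
So 1398 = 2^1 · 699.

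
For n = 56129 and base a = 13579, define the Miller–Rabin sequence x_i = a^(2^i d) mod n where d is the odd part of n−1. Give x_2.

1369

n − 1 = 56128 = 2^6 · 877, so s = 6 and d = 877.
Repeated squaring mod 56129: 13579^1 ≡ 13579, 13579^2 ≡ 5476, 13579^4 ≡ 13690, 13579^8 ≡ 1369, 13579^16 ≡ 21904, 13579^32 ≡ 50653, 13579^64 ≡ 13690, 13579^128 ≡ 1369, 13579^256 ≡ 21904, 13579^512 ≡ 50653.
877 = 512 + 256 + 64 + 32 + 8 + 4 + 1, so 13579^877 ≡ 50653·21904·13690·50653·1369·13690·13579 ≡ 6845 (mod 56129).
x_0 = 6845.
x_1 = 6845^2 mod 56129 = 42439.
x_2 = 42439^2 mod 56129 = 1369.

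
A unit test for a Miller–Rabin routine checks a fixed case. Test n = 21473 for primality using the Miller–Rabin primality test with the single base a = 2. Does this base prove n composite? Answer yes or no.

n − 1 = 21472 = 2^5 · 671, so s = 5 and d = 671.
x_0 = 2^671 mod 21473 = 19697.
x_0 is neither 1 nor 21472, so continue squaring.
x_1 = 19697^2 mod 21473 = 19118.
x_2 = 19118^2 mod 21473 = 5991.
x_3 = 5991^2 mod 21473 = 10698.
x_4 = 10698^2 mod 21473 = 17587.
Reached i = s−1 = 4 without hitting −1: 2 is a Miller–Rabin witness and 21473 is composite.

yes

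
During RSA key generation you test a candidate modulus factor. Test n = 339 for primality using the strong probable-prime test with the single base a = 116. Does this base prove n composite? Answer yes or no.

yes

n − 1 = 338 = 2^1 · 169, so s = 1 and d = 169.
x_0 = 116^169 mod 339 = 110.
x_0 ∉ {1, 338} and s = 1, so 116 is a Miller–Rabin witness and 339 is composite.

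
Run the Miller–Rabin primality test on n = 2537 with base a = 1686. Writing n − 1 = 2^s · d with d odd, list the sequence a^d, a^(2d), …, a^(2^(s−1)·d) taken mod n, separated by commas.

n − 1 = 2536 = 2^3 · 317, so s = 3 and d = 317.
x_0 = 1686^317 mod 2537 = 2274.
x_1 = 2274^2 mod 2537 = 670.
x_2 = 670^2 mod 2537 = 2388.

2274, 670, 2388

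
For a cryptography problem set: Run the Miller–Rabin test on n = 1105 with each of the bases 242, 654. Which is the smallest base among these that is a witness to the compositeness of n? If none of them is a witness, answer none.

n − 1 = 1104 = 2^4 · 69, so s = 4 and d = 69.
Base 242: x_0 = 242^69 mod 1105 = 242. x_0 is neither 1 nor 1104, so continue squaring. x_1 = 242^2 mod 1105 = 1104. x_1 ≡ −1, so 242 is not a witness.
Base 654: x_0 = 654^69 mod 1105 = 519. x_0 is neither 1 nor 1104, so continue squaring. x_1 = 519^2 mod 1105 = 846. x_2 = 846^2 mod 1105 = 781. x_3 = 781^2 mod 1105 = 1. x_3 = 1 but x_2 ≠ ±1, a nontrivial square root of 1 — 654 is a witness and 1105 is composite.
The smallest witness among the given bases is 654.

654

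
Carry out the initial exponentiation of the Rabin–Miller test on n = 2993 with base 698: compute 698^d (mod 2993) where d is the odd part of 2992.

985

n − 1 = 2992 = 2^4 · 187, so s = 4 and d = 187.
698^187 mod 2993 = 985.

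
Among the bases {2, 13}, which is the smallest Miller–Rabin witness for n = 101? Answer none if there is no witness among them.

n − 1 = 100 = 2^2 · 25, so s = 2 and d = 25.
Base 2: x_0 = 2^25 mod 101 = 10. x_0 is neither 1 nor 100, so continue squaring. x_1 = 10^2 mod 101 = 100. x_1 ≡ −1, so 2 is not a witness.
Base 13: x_0 = 13^25 mod 101 = 100. x_0 = 100 ≡ −1, so 13 is not a witness.
No listed base is a witness for 101.

none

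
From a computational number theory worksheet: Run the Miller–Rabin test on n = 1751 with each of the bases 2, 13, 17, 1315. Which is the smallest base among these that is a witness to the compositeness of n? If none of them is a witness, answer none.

n − 1 = 1750 = 2^1 · 875, so s = 1 and d = 875.
Base 2: x_0 = 2^875 mod 1751 = 977. x_0 ∉ {1, 1750} and s = 1, so 2 is a Miller–Rabin witness and 1751 is composite.
Base 13: x_0 = 13^875 mod 1751 = 1415. x_0 ∉ {1, 1750} and s = 1, so 13 is a Miller–Rabin witness and 1751 is composite.
Base 17: x_0 = 17^875 mod 1751 = 1071. x_0 ∉ {1, 1750} and s = 1, so 17 is a Miller–Rabin witness and 1751 is composite.
Base 1315: x_0 = 1315^875 mod 1751 = 787. x_0 ∉ {1, 1750} and s = 1, so 1315 is a Miller–Rabin witness and 1751 is composite.
The smallest witness among the given bases is 2.

2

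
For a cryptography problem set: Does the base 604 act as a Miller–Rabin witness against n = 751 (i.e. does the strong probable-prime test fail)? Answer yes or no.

n − 1 = 750 = 2^1 · 375, so s = 1 and d = 375.
x_0 = 604^375 mod 751 = 1.
x_0 = 1, so 604 is not a witness.

no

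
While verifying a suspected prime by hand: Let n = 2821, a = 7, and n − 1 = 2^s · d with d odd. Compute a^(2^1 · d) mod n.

n − 1 = 2820 = 2^2 · 705, so s = 2 and d = 705.
Repeated squaring mod 2821: 7^1 ≡ 7, 7^2 ≡ 49, 7^4 ≡ 2401, 7^8 ≡ 1498, 7^16 ≡ 1309, 7^32 ≡ 1134, 7^64 ≡ 2401, 7^128 ≡ 1498, 7^256 ≡ 1309, 7^512 ≡ 1134.
705 = 512 + 128 + 64 + 1, so 7^705 ≡ 1134·1498·2401·7 ≡ 931 (mod 2821).
x_0 = 931.
x_1 = 931^2 mod 2821 = 714.

714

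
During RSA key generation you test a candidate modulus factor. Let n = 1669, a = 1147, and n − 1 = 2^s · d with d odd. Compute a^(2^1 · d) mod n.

1668

n − 1 = 1668 = 2^2 · 417, so s = 2 and d = 417.
Repeated squaring mod 1669: 1147^1 ≡ 1147, 1147^2 ≡ 437, 1147^4 ≡ 703, 1147^8 ≡ 185, 1147^16 ≡ 845, 1147^32 ≡ 1362, 1147^64 ≡ 785, 1147^128 ≡ 364, 1147^256 ≡ 645.
417 = 256 + 128 + 32 + 1, so 1147^417 ≡ 645·364·1362·1147 ≡ 220 (mod 1669).
x_0 = 220.
x_1 = 220^2 mod 1669 = 1668.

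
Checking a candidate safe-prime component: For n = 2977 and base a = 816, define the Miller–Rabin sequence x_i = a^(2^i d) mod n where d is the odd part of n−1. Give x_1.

2809

n − 1 = 2976 = 2^5 · 93, so s = 5 and d = 93.
x_0 = 816^93 mod 2977 = 740.
x_1 = 740^2 mod 2977 = 2809.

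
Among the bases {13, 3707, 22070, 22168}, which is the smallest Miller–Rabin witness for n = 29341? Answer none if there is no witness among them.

n − 1 = 29340 = 2^2 · 7335, so s = 2 and d = 7335.
Base 13: x_0 = 13^7335 mod 29341 = 8541. x_0 is neither 1 nor 29340, so continue squaring. x_1 = 8541^2 mod 29341 = 6955. Reached i = s−1 = 1 without hitting −1: 13 is a Miller–Rabin witness and 29341 is composite.
Base 3707: x_0 = 3707^7335 mod 29341 = 20314. x_0 is neither 1 nor 29340, so continue squaring. x_1 = 20314^2 mod 29341 = 6772. Reached i = s−1 = 1 without hitting −1: 3707 is a Miller–Rabin witness and 29341 is composite.
Base 22070: x_0 = 22070^7335 mod 29341 = 2744. x_0 is neither 1 nor 29340, so continue squaring. x_1 = 2744^2 mod 29341 = 18240. Reached i = s−1 = 1 without hitting −1: 22070 is a Miller–Rabin witness and 29341 is composite.
Base 22168: x_0 = 22168^7335 mod 29341 = 19826. x_0 is neither 1 nor 29340, so continue squaring. x_1 = 19826^2 mod 29341 = 18240. Reached i = s−1 = 1 without hitting −1: 22168 is a Miller–Rabin witness and 29341 is composite.
The smallest witness among the given bases is 13.

13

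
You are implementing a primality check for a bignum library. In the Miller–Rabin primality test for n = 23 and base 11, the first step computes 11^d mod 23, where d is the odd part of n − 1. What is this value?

22

n − 1 = 22 = 2^1 · 11, so s = 1 and d = 11.
11^11 mod 23 = 22.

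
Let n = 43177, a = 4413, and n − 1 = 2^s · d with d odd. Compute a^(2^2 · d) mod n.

n − 1 = 43176 = 2^3 · 5397, so s = 3 and d = 5397.
Repeated squaring mod 43177: 4413^1 ≡ 4413, 4413^2 ≡ 1742, 4413^4 ≡ 12174, 4413^8 ≡ 22812, 4413^16 ≡ 18140, 4413^32 ≡ 7683, 4413^64 ≡ 5530, 4413^128 ≡ 11584, 4413^256 ≡ 38117, 4413^512 ≡ 42816, 4413^1024 ≡ 790, 4413^2048 ≡ 19622, 4413^4096 ≡ 13575.
5397 = 4096 + 1024 + 256 + 16 + 4 + 1, so 4413^5397 ≡ 13575·790·38117·18140·12174·4413 ≡ 12362 (mod 43177).
x_0 = 12362.
x_1 = 12362^2 mod 43177 = 15641.
x_2 = 15641^2 mod 43177 = 43176.

43176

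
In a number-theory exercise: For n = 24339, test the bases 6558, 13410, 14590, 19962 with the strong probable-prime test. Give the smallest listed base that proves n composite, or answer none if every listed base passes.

6558

n − 1 = 24338 = 2^1 · 12169, so s = 1 and d = 12169.
Base 6558: x_0 = 6558^12169 mod 24339 = 16932. x_0 ∉ {1, 24338} and s = 1, so 6558 is a Miller–Rabin witness and 24339 is composite.
Base 13410: x_0 = 13410^12169 mod 24339 = 7425. x_0 ∉ {1, 24338} and s = 1, so 13410 is a Miller–Rabin witness and 24339 is composite.
Base 14590: x_0 = 14590^12169 mod 24339 = 14590. x_0 ∉ {1, 24338} and s = 1, so 14590 is a Miller–Rabin witness and 24339 is composite.
Base 19962: x_0 = 19962^12169 mod 24339 = 16770. x_0 ∉ {1, 24338} and s = 1, so 19962 is a Miller–Rabin witness and 24339 is composite.
The smallest witness among the given bases is 6558.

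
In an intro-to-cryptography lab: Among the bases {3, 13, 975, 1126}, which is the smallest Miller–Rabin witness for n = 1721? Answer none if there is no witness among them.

none

n − 1 = 1720 = 2^3 · 215, so s = 3 and d = 215.
Base 3: x_0 = 3^215 mod 1721 = 232. x_0 is neither 1 nor 1720, so continue squaring. x_1 = 232^2 mod 1721 = 473. x_2 = 473^2 mod 1721 = 1720. x_2 ≡ −1, so 3 is not a witness.
Base 13: x_0 = 13^215 mod 1721 = 232. x_0 is neither 1 nor 1720, so continue squaring. x_1 = 232^2 mod 1721 = 473. x_2 = 473^2 mod 1721 = 1720. x_2 ≡ −1, so 13 is not a witness.
Base 975: x_0 = 975^215 mod 1721 = 473. x_0 is neither 1 nor 1720, so continue squaring. x_1 = 473^2 mod 1721 = 1720. x_1 ≡ −1, so 975 is not a witness.
Base 1126: x_0 = 1126^215 mod 1721 = 1313. x_0 is neither 1 nor 1720, so continue squaring. x_1 = 1313^2 mod 1721 = 1248. x_2 = 1248^2 mod 1721 = 1720. x_2 ≡ −1, so 1126 is not a witness.
No listed base is a witness for 1721.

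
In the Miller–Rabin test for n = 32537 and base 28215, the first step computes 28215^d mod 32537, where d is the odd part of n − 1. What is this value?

n − 1 = 32536 = 2^3 · 4067, so s = 3 and d = 4067.
28215^4067 mod 32537 = 5461.

5461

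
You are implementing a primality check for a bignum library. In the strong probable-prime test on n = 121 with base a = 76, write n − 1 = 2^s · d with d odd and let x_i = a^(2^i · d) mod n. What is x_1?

n − 1 = 120 = 2^3 · 15, so s = 3 and d = 15.
x_0 = 76^15 mod 121 = 65.
x_1 = 65^2 mod 121 = 111.

111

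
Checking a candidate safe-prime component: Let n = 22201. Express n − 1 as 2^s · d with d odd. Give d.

2775

Halving: 22200 → 11100 → 5550 → 2775; 2775 is odd.
So 22200 = 2^3 · 2775.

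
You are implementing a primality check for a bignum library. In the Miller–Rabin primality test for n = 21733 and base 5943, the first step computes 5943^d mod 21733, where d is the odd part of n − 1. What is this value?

2845

n − 1 = 21732 = 2^2 · 5433, so s = 2 and d = 5433.
5943^5433 mod 21733 = 2845.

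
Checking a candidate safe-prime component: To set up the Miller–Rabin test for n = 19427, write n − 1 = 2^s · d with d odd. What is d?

9713

Halving: 19426 → 9713; 9713 is odd.
So 19426 = 2^1 · 9713.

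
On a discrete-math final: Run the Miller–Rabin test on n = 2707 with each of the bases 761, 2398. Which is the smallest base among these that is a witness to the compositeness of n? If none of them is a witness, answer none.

none

n − 1 = 2706 = 2^1 · 1353, so s = 1 and d = 1353.
Base 761: x_0 = 761^1353 mod 2707 = 2706. x_0 = 2706 ≡ −1, so 761 is not a witness.
Base 2398: x_0 = 2398^1353 mod 2707 = 2706. x_0 = 2706 ≡ −1, so 2398 is not a witness.
No listed base is a witness for 2707.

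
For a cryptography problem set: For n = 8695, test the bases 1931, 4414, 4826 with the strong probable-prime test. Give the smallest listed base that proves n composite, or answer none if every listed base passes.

n − 1 = 8694 = 2^1 · 4347, so s = 1 and d = 4347.
Base 1931: x_0 = 1931^4347 mod 8695 = 1. x_0 = 1, so 1931 is not a witness.
Base 4414: x_0 = 4414^4347 mod 8695 = 8694. x_0 = 8694 ≡ −1, so 4414 is not a witness.
Base 4826: x_0 = 4826^4347 mod 8695 = 1. x_0 = 1, so 4826 is not a witness.
No listed base is a witness for 8695.

none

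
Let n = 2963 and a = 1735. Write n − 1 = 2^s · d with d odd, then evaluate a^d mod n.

2962

n − 1 = 2962 = 2^1 · 1481, so s = 1 and d = 1481.
1735^1481 mod 2963 = 2962.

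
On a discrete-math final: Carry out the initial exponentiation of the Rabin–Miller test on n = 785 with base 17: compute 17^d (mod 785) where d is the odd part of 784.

717

n − 1 = 784 = 2^4 · 49, so s = 4 and d = 49.
Repeated squaring mod 785: 17^1 ≡ 17, 17^2 ≡ 289, 17^4 ≡ 311, 17^8 ≡ 166, 17^16 ≡ 81, 17^32 ≡ 281.
49 = 32 + 16 + 1, so 17^49 ≡ 281·81·17 ≡ 717 (mod 785).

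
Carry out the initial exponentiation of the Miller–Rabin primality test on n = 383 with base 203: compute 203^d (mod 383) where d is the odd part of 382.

1

n − 1 = 382 = 2^1 · 191, so s = 1 and d = 191.
Repeated squaring mod 383: 203^1 ≡ 203, 203^2 ≡ 228, 203^4 ≡ 279, 203^8 ≡ 92, 203^16 ≡ 38, 203^32 ≡ 295, 203^64 ≡ 84, 203^128 ≡ 162.
191 = 128 + 32 + 16 + 8 + 4 + 2 + 1, so 203^191 ≡ 162·295·38·92·279·228·203 ≡ 1 (mod 383).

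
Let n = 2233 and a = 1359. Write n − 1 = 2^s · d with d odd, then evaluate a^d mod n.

442

n − 1 = 2232 = 2^3 · 279, so s = 3 and d = 279.
1359^279 mod 2233 = 442.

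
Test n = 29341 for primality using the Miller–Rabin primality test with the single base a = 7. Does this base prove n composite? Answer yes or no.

yes

n − 1 = 29340 = 2^2 · 7335, so s = 2 and d = 7335.
x_0 = 7^7335 mod 29341 = 23496.
x_0 is neither 1 nor 29340, so continue squaring.
x_1 = 23496^2 mod 29341 = 11101.
Reached i = s−1 = 1 without hitting −1: 7 is a Miller–Rabin witness and 29341 is composite.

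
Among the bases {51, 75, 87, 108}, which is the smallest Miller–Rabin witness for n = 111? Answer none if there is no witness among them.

n − 1 = 110 = 2^1 · 55, so s = 1 and d = 55.
Base 51: x_0 = 51^55 mod 111 = 60. x_0 ∉ {1, 110} and s = 1, so 51 is a Miller–Rabin witness and 111 is composite.
Base 75: x_0 = 75^55 mod 111 = 75. x_0 ∉ {1, 110} and s = 1, so 75 is a Miller–Rabin witness and 111 is composite.
Base 87: x_0 = 87^55 mod 111 = 24. x_0 ∉ {1, 110} and s = 1, so 87 is a Miller–Rabin witness and 111 is composite.
Base 108: x_0 = 108^55 mod 111 = 108. x_0 ∉ {1, 110} and s = 1, so 108 is a Miller–Rabin witness and 111 is composite.
The smallest witness among the given bases is 51.

51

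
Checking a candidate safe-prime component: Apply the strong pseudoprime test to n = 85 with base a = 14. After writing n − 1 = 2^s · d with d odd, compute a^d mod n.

29

n − 1 = 84 = 2^2 · 21, so s = 2 and d = 21.
Repeated squaring mod 85: 14^1 ≡ 14, 14^2 ≡ 26, 14^4 ≡ 81, 14^8 ≡ 16, 14^16 ≡ 1.
21 = 16 + 4 + 1, so 14^21 ≡ 1·81·14 ≡ 29 (mod 85).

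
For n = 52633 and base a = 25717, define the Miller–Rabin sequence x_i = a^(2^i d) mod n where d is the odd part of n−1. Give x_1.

n − 1 = 52632 = 2^3 · 6579, so s = 3 and d = 6579.
x_0 = 25717^6579 mod 52633 = 720.
x_1 = 720^2 mod 52633 = 44703.

44703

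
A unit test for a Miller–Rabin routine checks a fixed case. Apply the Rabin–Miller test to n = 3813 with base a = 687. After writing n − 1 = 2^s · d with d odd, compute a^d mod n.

n − 1 = 3812 = 2^2 · 953, so s = 2 and d = 953.
Repeated squaring mod 3813: 687^1 ≡ 687, 687^2 ≡ 2970, 687^4 ≡ 1431, 687^8 ≡ 180, 687^16 ≡ 1896, 687^32 ≡ 2970, 687^64 ≡ 1431, 687^128 ≡ 180, 687^256 ≡ 1896, 687^512 ≡ 2970.
953 = 512 + 256 + 128 + 32 + 16 + 8 + 1, so 687^953 ≡ 2970·1896·180·2970·1896·180·687 ≡ 1296 (mod 3813).

1296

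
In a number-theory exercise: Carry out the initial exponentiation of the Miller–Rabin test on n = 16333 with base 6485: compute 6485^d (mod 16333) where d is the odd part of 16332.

1

n − 1 = 16332 = 2^2 · 4083, so s = 2 and d = 4083.
6485^4083 mod 16333 = 1.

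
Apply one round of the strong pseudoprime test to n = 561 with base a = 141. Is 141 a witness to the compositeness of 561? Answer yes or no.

n − 1 = 560 = 2^4 · 35, so s = 4 and d = 35.
Repeated squaring mod 561: 141^1 ≡ 141, 141^2 ≡ 246, 141^4 ≡ 489, 141^8 ≡ 135, 141^16 ≡ 273, 141^32 ≡ 477.
35 = 32 + 2 + 1, so 141^35 ≡ 477·246·141 ≡ 210 (mod 561).
x_0 = 141^35 mod 561 = 210.
x_0 is neither 1 nor 560, so continue squaring.
x_1 = 210^2 mod 561 = 342.
x_2 = 342^2 mod 561 = 276.
x_3 = 276^2 mod 561 = 441.
Reached i = s−1 = 3 without hitting −1: 141 is a Miller–Rabin witness and 561 is composite.

yes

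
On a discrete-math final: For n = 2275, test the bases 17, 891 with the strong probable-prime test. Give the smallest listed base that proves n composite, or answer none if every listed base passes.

n − 1 = 2274 = 2^1 · 1137, so s = 1 and d = 1137.
Base 17: x_0 = 17^1137 mod 2275 = 727. x_0 ∉ {1, 2274} and s = 1, so 17 is a Miller–Rabin witness and 2275 is composite.
Base 891: x_0 = 891^1137 mod 2275 = 281. x_0 ∉ {1, 2274} and s = 1, so 891 is a Miller–Rabin witness and 2275 is composite.
The smallest witness among the given bases is 17.

17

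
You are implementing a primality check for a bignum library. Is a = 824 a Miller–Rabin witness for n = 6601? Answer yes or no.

n − 1 = 6600 = 2^3 · 825, so s = 3 and d = 825.
x_0 = 824^825 mod 6601 = 6600.
x_0 = 6600 ≡ −1, so 824 is not a witness.

no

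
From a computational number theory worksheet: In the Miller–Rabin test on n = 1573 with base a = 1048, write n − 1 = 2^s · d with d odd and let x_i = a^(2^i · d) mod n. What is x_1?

25

n − 1 = 1572 = 2^2 · 393, so s = 2 and d = 393.
Repeated squaring mod 1573: 1048^1 ≡ 1048, 1048^2 ≡ 350, 1048^4 ≡ 1379, 1048^8 ≡ 1457, 1048^16 ≡ 872, 1048^32 ≡ 625, 1048^64 ≡ 521, 1048^128 ≡ 885, 1048^256 ≡ 1444.
393 = 256 + 128 + 8 + 1, so 1048^393 ≡ 1444·885·1457·1048 ≡ 489 (mod 1573).
x_0 = 489.
x_1 = 489^2 mod 1573 = 25.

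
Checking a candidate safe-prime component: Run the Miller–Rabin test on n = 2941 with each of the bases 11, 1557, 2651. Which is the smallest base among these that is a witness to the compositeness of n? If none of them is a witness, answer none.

n − 1 = 2940 = 2^2 · 735, so s = 2 and d = 735.
Base 11: x_0 = 11^735 mod 2941 = 1833. x_0 is neither 1 nor 2940, so continue squaring. x_1 = 1833^2 mod 2941 = 1267. Reached i = s−1 = 1 without hitting −1: 11 is a Miller–Rabin witness and 2941 is composite.
Base 1557: x_0 = 1557^735 mod 2941 = 692. x_0 is neither 1 nor 2940, so continue squaring. x_1 = 692^2 mod 2941 = 2422. Reached i = s−1 = 1 without hitting −1: 1557 is a Miller–Rabin witness and 2941 is composite.
Base 2651: x_0 = 2651^735 mod 2941 = 900. x_0 is neither 1 nor 2940, so continue squaring. x_1 = 900^2 mod 2941 = 1225. Reached i = s−1 = 1 without hitting −1: 2651 is a Miller–Rabin witness and 2941 is composite.
The smallest witness among the given bases is 11.

11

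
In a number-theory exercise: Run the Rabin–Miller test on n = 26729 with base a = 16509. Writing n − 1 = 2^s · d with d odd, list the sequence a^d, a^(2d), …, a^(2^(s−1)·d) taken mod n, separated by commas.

n − 1 = 26728 = 2^3 · 3341, so s = 3 and d = 3341.
x_0 = 16509^3341 mod 26729 = 26728.
x_1 = 26728^2 mod 26729 = 1.
x_2 = 1^2 mod 26729 = 1.

26728, 1, 1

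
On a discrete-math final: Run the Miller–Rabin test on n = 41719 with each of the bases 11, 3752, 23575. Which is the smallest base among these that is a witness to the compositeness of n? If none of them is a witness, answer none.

n − 1 = 41718 = 2^1 · 20859, so s = 1 and d = 20859.
Base 11: x_0 = 11^20859 mod 41719 = 1. x_0 = 1, so 11 is not a witness.
Base 3752: x_0 = 3752^20859 mod 41719 = 1. x_0 = 1, so 3752 is not a witness.
Base 23575: x_0 = 23575^20859 mod 41719 = 41718. x_0 = 41718 ≡ −1, so 23575 is not a witness.
No listed base is a witness for 41719.

none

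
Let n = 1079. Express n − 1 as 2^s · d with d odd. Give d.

539

Halving: 1078 → 539; 539 is odd.
So 1078 = 2^1 · 539.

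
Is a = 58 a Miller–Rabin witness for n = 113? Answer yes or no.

n − 1 = 112 = 2^4 · 7, so s = 4 and d = 7.
x_0 = 58^7 mod 113 = 78.
x_0 is neither 1 nor 112, so continue squaring.
x_1 = 78^2 mod 113 = 95.
x_2 = 95^2 mod 113 = 98.
x_3 = 98^2 mod 113 = 112.
x_3 ≡ −1, so 58 is not a witness.

no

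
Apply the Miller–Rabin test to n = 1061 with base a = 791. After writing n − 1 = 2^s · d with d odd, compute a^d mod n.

n − 1 = 1060 = 2^2 · 265, so s = 2 and d = 265.
791^265 mod 1061 = 1.

1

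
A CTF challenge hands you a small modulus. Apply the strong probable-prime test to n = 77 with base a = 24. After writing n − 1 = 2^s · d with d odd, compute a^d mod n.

n − 1 = 76 = 2^2 · 19, so s = 2 and d = 19.
24^19 mod 77 = 17.

17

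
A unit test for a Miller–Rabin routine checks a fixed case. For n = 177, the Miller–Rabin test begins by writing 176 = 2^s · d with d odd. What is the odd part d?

Halving: 176 → 88 → 44 → 22 → 11; 11 is odd.
So 176 = 2^4 · 11.

11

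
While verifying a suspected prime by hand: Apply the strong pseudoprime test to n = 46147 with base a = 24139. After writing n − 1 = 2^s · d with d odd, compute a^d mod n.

1

n − 1 = 46146 = 2^1 · 23073, so s = 1 and d = 23073.
24139^23073 mod 46147 = 1.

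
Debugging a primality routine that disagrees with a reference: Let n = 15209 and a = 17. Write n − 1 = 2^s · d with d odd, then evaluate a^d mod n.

n − 1 = 15208 = 2^3 · 1901, so s = 3 and d = 1901.
17^1901 mod 15209 = 8766.

8766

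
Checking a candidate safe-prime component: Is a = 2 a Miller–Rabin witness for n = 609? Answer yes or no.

n − 1 = 608 = 2^5 · 19, so s = 5 and d = 19.
x_0 = 2^19 mod 609 = 548.
x_0 is neither 1 nor 608, so continue squaring.
x_1 = 548^2 mod 609 = 67.
x_2 = 67^2 mod 609 = 226.
x_3 = 226^2 mod 609 = 529.
x_4 = 529^2 mod 609 = 310.
Reached i = s−1 = 4 without hitting −1: 2 is a Miller–Rabin witness and 609 is composite.

yes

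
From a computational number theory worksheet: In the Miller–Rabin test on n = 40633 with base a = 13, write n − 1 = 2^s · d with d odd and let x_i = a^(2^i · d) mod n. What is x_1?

n − 1 = 40632 = 2^3 · 5079, so s = 3 and d = 5079.
Repeated squaring mod 40633: 13^1 ≡ 13, 13^2 ≡ 169, 13^4 ≡ 28561, 13^8 ≡ 23246, 13^16 ≡ 38882, 13^32 ≡ 18526, 13^64 ≡ 26358, 13^128 ≡ 1130, 13^256 ≡ 17277, 13^512 ≡ 4711, 13^1024 ≡ 7903, 13^2048 ≡ 4488, 13^4096 ≡ 28809.
5079 = 4096 + 512 + 256 + 128 + 64 + 16 + 4 + 2 + 1, so 13^5079 ≡ 28809·4711·17277·1130·26358·38882·28561·169·13 ≡ 18511 (mod 40633).
x_0 = 18511.
x_1 = 18511^2 mod 40633 = 39665.

39665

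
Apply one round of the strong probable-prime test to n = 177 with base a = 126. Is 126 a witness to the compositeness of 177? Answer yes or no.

n − 1 = 176 = 2^4 · 11, so s = 4 and d = 11.
Repeated squaring mod 177: 126^1 ≡ 126, 126^2 ≡ 123, 126^4 ≡ 84, 126^8 ≡ 153.
11 = 8 + 2 + 1, so 126^11 ≡ 153·123·126 ≡ 102 (mod 177).
x_0 = 126^11 mod 177 = 102.
x_0 is neither 1 nor 176, so continue squaring.
x_1 = 102^2 mod 177 = 138.
x_2 = 138^2 mod 177 = 105.
x_3 = 105^2 mod 177 = 51.
Reached i = s−1 = 3 without hitting −1: 126 is a Miller–Rabin witness and 177 is composite.

yes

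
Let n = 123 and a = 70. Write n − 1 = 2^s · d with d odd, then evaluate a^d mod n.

94

n − 1 = 122 = 2^1 · 61, so s = 1 and d = 61.
70^61 mod 123 = 94.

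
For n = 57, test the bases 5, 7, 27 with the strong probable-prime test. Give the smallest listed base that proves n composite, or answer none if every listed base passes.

n − 1 = 56 = 2^3 · 7, so s = 3 and d = 7.
Base 5: x_0 = 5^7 mod 57 = 35. x_0 is neither 1 nor 56, so continue squaring. x_1 = 35^2 mod 57 = 28. x_2 = 28^2 mod 57 = 43. Reached i = s−1 = 2 without hitting −1: 5 is a Miller–Rabin witness and 57 is composite.
Base 7: x_0 = 7^7 mod 57 = 7. x_0 is neither 1 nor 56, so continue squaring. x_1 = 7^2 mod 57 = 49. x_2 = 49^2 mod 57 = 7. Reached i = s−1 = 2 without hitting −1: 7 is a Miller–Rabin witness and 57 is composite.
Base 27: x_0 = 27^7 mod 57 = 27. x_0 is neither 1 nor 56, so continue squaring. x_1 = 27^2 mod 57 = 45. x_2 = 45^2 mod 57 = 30. Reached i = s−1 = 2 without hitting −1: 27 is a Miller–Rabin witness and 57 is composite.
The smallest witness among the given bases is 5.

5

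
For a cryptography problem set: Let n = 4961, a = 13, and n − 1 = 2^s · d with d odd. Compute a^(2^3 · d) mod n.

452

n − 1 = 4960 = 2^5 · 155, so s = 5 and d = 155.
x_0 = 13^155 mod 4961 = 109.
x_1 = 109^2 mod 4961 = 1959.
x_2 = 1959^2 mod 4961 = 2828.
x_3 = 2828^2 mod 4961 = 452.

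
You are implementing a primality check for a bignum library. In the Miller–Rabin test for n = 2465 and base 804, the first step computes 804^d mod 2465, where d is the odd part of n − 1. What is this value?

394

n − 1 = 2464 = 2^5 · 77, so s = 5 and d = 77.
804^77 mod 2465 = 394.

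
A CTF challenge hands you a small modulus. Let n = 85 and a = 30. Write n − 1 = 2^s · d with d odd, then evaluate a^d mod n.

n − 1 = 84 = 2^2 · 21, so s = 2 and d = 21.
30^21 mod 85 = 30.

30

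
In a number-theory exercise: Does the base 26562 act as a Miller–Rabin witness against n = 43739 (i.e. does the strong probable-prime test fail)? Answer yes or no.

yes

n − 1 = 43738 = 2^1 · 21869, so s = 1 and d = 21869.
x_0 = 26562^21869 mod 43739 = 34228.
x_0 ∉ {1, 43738} and s = 1, so 26562 is a Miller–Rabin witness and 43739 is composite.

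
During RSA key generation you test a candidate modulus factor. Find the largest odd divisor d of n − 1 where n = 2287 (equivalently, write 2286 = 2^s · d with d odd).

1143

Halving: 2286 → 1143; 1143 is odd.
So 2286 = 2^1 · 1143.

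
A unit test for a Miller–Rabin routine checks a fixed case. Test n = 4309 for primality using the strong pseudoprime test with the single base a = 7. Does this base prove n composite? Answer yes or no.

n − 1 = 4308 = 2^2 · 1077, so s = 2 and d = 1077.
x_0 = 7^1077 mod 4309 = 3798.
x_0 is neither 1 nor 4308, so continue squaring.
x_1 = 3798^2 mod 4309 = 2581.
Reached i = s−1 = 1 without hitting −1: 7 is a Miller–Rabin witness and 4309 is composite.

yes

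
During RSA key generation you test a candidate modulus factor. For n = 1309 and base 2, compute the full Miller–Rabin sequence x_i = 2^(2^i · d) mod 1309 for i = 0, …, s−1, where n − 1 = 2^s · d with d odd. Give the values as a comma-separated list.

876, 302

n − 1 = 1308 = 2^2 · 327, so s = 2 and d = 327.
x_0 = 2^327 mod 1309 = 876.
x_1 = 876^2 mod 1309 = 302.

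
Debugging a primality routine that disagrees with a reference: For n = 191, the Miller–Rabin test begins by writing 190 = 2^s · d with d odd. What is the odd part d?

Halving: 190 → 95; 95 is odd.
So 190 = 2^1 · 95.

95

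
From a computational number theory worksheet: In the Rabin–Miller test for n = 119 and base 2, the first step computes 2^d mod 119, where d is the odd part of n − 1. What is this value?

n − 1 = 118 = 2^1 · 59, so s = 1 and d = 59.
2^59 mod 119 = 25.

25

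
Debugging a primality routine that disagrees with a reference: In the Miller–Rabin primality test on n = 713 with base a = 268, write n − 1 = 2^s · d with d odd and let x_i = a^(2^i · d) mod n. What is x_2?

255

n − 1 = 712 = 2^3 · 89, so s = 3 and d = 89.
Repeated squaring mod 713: 268^1 ≡ 268, 268^2 ≡ 524, 268^4 ≡ 71, 268^8 ≡ 50, 268^16 ≡ 361, 268^32 ≡ 555, 268^64 ≡ 9.
89 = 64 + 16 + 8 + 1, so 268^89 ≡ 9·361·50·268 ≡ 107 (mod 713).
x_0 = 107.
x_1 = 107^2 mod 713 = 41.
x_2 = 41^2 mod 713 = 255.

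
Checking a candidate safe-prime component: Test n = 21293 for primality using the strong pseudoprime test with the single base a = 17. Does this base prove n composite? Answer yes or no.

yes

n − 1 = 21292 = 2^2 · 5323, so s = 2 and d = 5323.
x_0 = 17^5323 mod 21293 = 6702.
x_0 is neither 1 nor 21292, so continue squaring.
x_1 = 6702^2 mod 21293 = 9867.
Reached i = s−1 = 1 without hitting −1: 17 is a Miller–Rabin witness and 21293 is composite.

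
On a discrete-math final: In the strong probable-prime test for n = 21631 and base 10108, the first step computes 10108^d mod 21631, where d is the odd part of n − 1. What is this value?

19628

n − 1 = 21630 = 2^1 · 10815, so s = 1 and d = 10815.
10108^10815 mod 21631 = 19628.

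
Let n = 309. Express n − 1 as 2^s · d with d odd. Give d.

Halving: 308 → 154 → 77; 77 is odd.
So 308 = 2^2 · 77.

77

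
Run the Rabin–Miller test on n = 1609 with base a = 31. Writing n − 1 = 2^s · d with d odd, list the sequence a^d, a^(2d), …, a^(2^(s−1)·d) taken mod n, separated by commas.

523, 1608, 1

n − 1 = 1608 = 2^3 · 201, so s = 3 and d = 201.
x_0 = 31^201 mod 1609 = 523.
x_1 = 523^2 mod 1609 = 1608.
x_2 = 1608^2 mod 1609 = 1.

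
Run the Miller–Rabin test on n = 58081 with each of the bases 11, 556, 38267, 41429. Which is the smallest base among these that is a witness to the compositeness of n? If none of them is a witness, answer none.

n − 1 = 58080 = 2^5 · 1815, so s = 5 and d = 1815.
Base 11: x_0 = 11^1815 mod 58081 = 47829. x_0 is neither 1 nor 58080, so continue squaring. x_1 = 47829^2 mod 58081 = 34975. x_2 = 34975^2 mod 58081 = 6684. x_3 = 6684^2 mod 58081 = 11567. x_4 = 11567^2 mod 58081 = 34946. Reached i = s−1 = 4 without hitting −1: 11 is a Miller–Rabin witness and 58081 is composite.
Base 556: x_0 = 556^1815 mod 58081 = 4896. x_0 is neither 1 nor 58080, so continue squaring. x_1 = 4896^2 mod 58081 = 41444. x_2 = 41444^2 mod 58081 = 33804. x_3 = 33804^2 mod 58081 = 24822. x_4 = 24822^2 mod 58081 = 8436. Reached i = s−1 = 4 without hitting −1: 556 is a Miller–Rabin witness and 58081 is composite.
Base 38267: x_0 = 38267^1815 mod 58081 = 10407. x_0 is neither 1 nor 58080, so continue squaring. x_1 = 10407^2 mod 58081 = 42665. x_2 = 42665^2 mod 58081 = 43685. x_3 = 43685^2 mod 58081 = 11808. x_4 = 11808^2 mod 58081 = 34464. Reached i = s−1 = 4 without hitting −1: 38267 is a Miller–Rabin witness and 58081 is composite.
Base 41429: x_0 = 41429^1815 mod 58081 = 53391. x_0 is neither 1 nor 58080, so continue squaring. x_1 = 53391^2 mod 58081 = 41482. x_2 = 41482^2 mod 58081 = 48618. x_3 = 48618^2 mod 58081 = 45548. x_4 = 45548^2 mod 58081 = 25065. Reached i = s−1 = 4 without hitting −1: 41429 is a Miller–Rabin witness and 58081 is composite.
The smallest witness among the given bases is 11.

11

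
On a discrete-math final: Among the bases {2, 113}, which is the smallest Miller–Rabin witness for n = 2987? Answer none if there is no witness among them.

2

n − 1 = 2986 = 2^1 · 1493, so s = 1 and d = 1493.
Base 2: x_0 = 2^1493 mod 2987 = 831. x_0 ∉ {1, 2986} and s = 1, so 2 is a Miller–Rabin witness and 2987 is composite.
Base 113: x_0 = 113^1493 mod 2987 = 2908. x_0 ∉ {1, 2986} and s = 1, so 113 is a Miller–Rabin witness and 2987 is composite.
The smallest witness among the given bases is 2.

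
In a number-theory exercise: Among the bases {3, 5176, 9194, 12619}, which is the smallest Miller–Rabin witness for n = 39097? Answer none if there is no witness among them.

n − 1 = 39096 = 2^3 · 4887, so s = 3 and d = 4887.
Base 3: x_0 = 3^4887 mod 39097 = 1. x_0 = 1, so 3 is not a witness.
Base 5176: x_0 = 5176^4887 mod 39097 = 13155. x_0 is neither 1 nor 39096, so continue squaring. x_1 = 13155^2 mod 39097 = 10703. x_2 = 10703^2 mod 39097 = 39096. x_2 ≡ −1, so 5176 is not a witness.
Base 9194: x_0 = 9194^4887 mod 39097 = 1. x_0 = 1, so 9194 is not a witness.
Base 12619: x_0 = 12619^4887 mod 39097 = 10703. x_0 is neither 1 nor 39096, so continue squaring. x_1 = 10703^2 mod 39097 = 39096. x_1 ≡ −1, so 12619 is not a witness.
No listed base is a witness for 39097.

none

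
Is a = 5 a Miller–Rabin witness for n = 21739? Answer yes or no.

n − 1 = 21738 = 2^1 · 10869, so s = 1 and d = 10869.
Repeated squaring mod 21739: 5^1 ≡ 5, 5^2 ≡ 25, 5^4 ≡ 625, 5^8 ≡ 21062, 5^16 ≡ 1810, 5^32 ≡ 15250, 5^64 ≡ 20417, 5^128 ≡ 8564, 5^256 ≡ 16449, 5^512 ≡ 6007, 5^1024 ≡ 19048, 5^2048 ≡ 2394, 5^4096 ≡ 13879, 5^8192 ≡ 19101.
10869 = 8192 + 2048 + 512 + 64 + 32 + 16 + 4 + 1, so 5^10869 ≡ 19101·2394·6007·20417·15250·1810·625·5 ≡ 1 (mod 21739).
x_0 = 5^10869 mod 21739 = 1.
x_0 = 1, so 5 is not a witness.

no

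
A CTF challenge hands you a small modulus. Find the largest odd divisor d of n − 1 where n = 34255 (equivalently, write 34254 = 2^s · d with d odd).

17127

Halving: 34254 → 17127; 17127 is odd.
So 34254 = 2^1 · 17127.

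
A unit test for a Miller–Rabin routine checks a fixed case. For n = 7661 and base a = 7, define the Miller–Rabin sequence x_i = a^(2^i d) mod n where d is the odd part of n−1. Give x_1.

910

n − 1 = 7660 = 2^2 · 1915, so s = 2 and d = 1915.
x_0 = 7^1915 mod 7661 = 2546.
x_1 = 2546^2 mod 7661 = 910.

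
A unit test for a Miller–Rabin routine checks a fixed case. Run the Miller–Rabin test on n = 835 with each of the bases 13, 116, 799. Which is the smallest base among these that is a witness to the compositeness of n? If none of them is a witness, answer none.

13

n − 1 = 834 = 2^1 · 417, so s = 1 and d = 417.
Base 13: x_0 = 13^417 mod 835 = 833. x_0 ∉ {1, 834} and s = 1, so 13 is a Miller–Rabin witness and 835 is composite.
Base 116: x_0 = 116^417 mod 835 = 96. x_0 ∉ {1, 834} and s = 1, so 116 is a Miller–Rabin witness and 835 is composite.
Base 799: x_0 = 799^417 mod 835 = 374. x_0 ∉ {1, 834} and s = 1, so 799 is a Miller–Rabin witness and 835 is composite.
The smallest witness among the given bases is 13.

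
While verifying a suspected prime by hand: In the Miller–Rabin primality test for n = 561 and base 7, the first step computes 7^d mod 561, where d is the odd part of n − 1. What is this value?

241

n − 1 = 560 = 2^4 · 35, so s = 4 and d = 35.
Repeated squaring mod 561: 7^1 ≡ 7, 7^2 ≡ 49, 7^4 ≡ 157, 7^8 ≡ 526, 7^16 ≡ 103, 7^32 ≡ 511.
35 = 32 + 2 + 1, so 7^35 ≡ 511·49·7 ≡ 241 (mod 561).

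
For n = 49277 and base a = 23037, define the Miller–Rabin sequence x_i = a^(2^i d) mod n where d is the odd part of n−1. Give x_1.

n − 1 = 49276 = 2^2 · 12319, so s = 2 and d = 12319.
Repeated squaring mod 49277: 23037^1 ≡ 23037, 23037^2 ≡ 39356, 23037^4 ≡ 20072, 23037^8 ≡ 45709, 23037^16 ≡ 17158, 23037^32 ≡ 16166, 23037^64 ≡ 23625, 23037^128 ≡ 29323, 23037^256 ≡ 3956, 23037^512 ≡ 29127, 23037^1024 ≡ 29297, 23037^2048 ≡ 7423, 23037^4096 ≡ 9243, 23037^8192 ≡ 36008.
12319 = 8192 + 4096 + 16 + 8 + 4 + 2 + 1, so 23037^12319 ≡ 36008·9243·17158·45709·20072·39356·23037 ≡ 49276 (mod 49277).
x_0 = 49276.
x_1 = 49276^2 mod 49277 = 1.

1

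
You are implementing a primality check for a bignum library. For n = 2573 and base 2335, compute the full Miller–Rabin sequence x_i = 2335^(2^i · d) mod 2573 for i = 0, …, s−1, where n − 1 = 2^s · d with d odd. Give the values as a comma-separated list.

n − 1 = 2572 = 2^2 · 643, so s = 2 and d = 643.
x_0 = 2335^643 mod 2573 = 381.
x_1 = 381^2 mod 2573 = 1073.

381, 1073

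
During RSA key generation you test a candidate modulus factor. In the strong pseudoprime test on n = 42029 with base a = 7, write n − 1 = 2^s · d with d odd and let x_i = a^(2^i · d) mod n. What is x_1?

8681

n − 1 = 42028 = 2^2 · 10507, so s = 2 and d = 10507.
x_0 = 7^10507 mod 42029 = 26578.
x_1 = 26578^2 mod 42029 = 8681.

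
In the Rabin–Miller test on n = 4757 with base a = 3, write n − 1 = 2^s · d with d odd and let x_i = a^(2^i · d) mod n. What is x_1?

1215

n − 1 = 4756 = 2^2 · 1189, so s = 2 and d = 1189.
x_0 = 3^1189 mod 4757 = 3219.
x_1 = 3219^2 mod 4757 = 1215.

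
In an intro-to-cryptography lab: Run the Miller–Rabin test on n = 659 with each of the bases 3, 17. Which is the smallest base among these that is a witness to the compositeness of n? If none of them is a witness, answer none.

n − 1 = 658 = 2^1 · 329, so s = 1 and d = 329.
Base 3: x_0 = 3^329 mod 659 = 1. x_0 = 1, so 3 is not a witness.
Base 17: x_0 = 17^329 mod 659 = 1. x_0 = 1, so 17 is not a witness.
No listed base is a witness for 659.

none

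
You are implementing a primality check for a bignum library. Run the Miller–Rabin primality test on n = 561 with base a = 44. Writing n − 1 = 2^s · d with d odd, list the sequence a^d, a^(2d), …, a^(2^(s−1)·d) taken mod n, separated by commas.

473, 451, 319, 220

n − 1 = 560 = 2^4 · 35, so s = 4 and d = 35.
x_0 = 44^35 mod 561 = 473.
x_1 = 473^2 mod 561 = 451.
x_2 = 451^2 mod 561 = 319.
x_3 = 319^2 mod 561 = 220.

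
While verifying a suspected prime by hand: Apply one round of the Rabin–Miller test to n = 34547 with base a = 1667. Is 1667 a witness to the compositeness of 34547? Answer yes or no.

yes

n − 1 = 34546 = 2^1 · 17273, so s = 1 and d = 17273.
Repeated squaring mod 34547: 1667^1 ≡ 1667, 1667^2 ≡ 15129, 1667^4 ≡ 12766, 1667^8 ≡ 12557, 1667^16 ≡ 5741, 1667^32 ≡ 1243, 1667^64 ≡ 24981, 1667^128 ≡ 27900, 1667^256 ≡ 31543, 1667^512 ≡ 7249, 1667^1024 ≡ 2014, 1667^2048 ≡ 14197, 1667^4096 ≡ 7611, 1667^8192 ≡ 26549, 1667^16384 ≡ 21507.
17273 = 16384 + 512 + 256 + 64 + 32 + 16 + 8 + 1, so 1667^17273 ≡ 21507·7249·31543·24981·1243·5741·12557·1667 ≡ 1506 (mod 34547).
x_0 = 1667^17273 mod 34547 = 1506.
x_0 ∉ {1, 34546} and s = 1, so 1667 is a Miller–Rabin witness and 34547 is composite.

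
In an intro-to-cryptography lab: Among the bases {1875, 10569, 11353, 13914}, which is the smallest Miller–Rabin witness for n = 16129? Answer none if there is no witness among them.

10569

n − 1 = 16128 = 2^8 · 63, so s = 8 and d = 63.
Base 1875: x_0 = 1875^63 mod 16129 = 16128. x_0 = 16128 ≡ −1, so 1875 is not a witness.
Base 10569: x_0 = 10569^63 mod 16129 = 10921. x_0 is neither 1 nor 16128, so continue squaring. x_1 = 10921^2 mod 16129 = 10415. x_2 = 10415^2 mod 16129 = 4700. x_3 = 4700^2 mod 16129 = 9399. x_4 = 9399^2 mod 16129 = 2668. x_5 = 2668^2 mod 16129 = 5335. x_6 = 5335^2 mod 16129 = 10669. x_7 = 10669^2 mod 16129 = 5208. Reached i = s−1 = 7 without hitting −1: 10569 is a Miller–Rabin witness and 16129 is composite.
Base 11353: x_0 = 11353^63 mod 16129 = 255. x_0 is neither 1 nor 16128, so continue squaring. x_1 = 255^2 mod 16129 = 509. x_2 = 509^2 mod 16129 = 1017. x_3 = 1017^2 mod 16129 = 2033. x_4 = 2033^2 mod 16129 = 4065. x_5 = 4065^2 mod 16129 = 8129. x_6 = 8129^2 mod 16129 = 128. x_7 = 128^2 mod 16129 = 255. Reached i = s−1 = 7 without hitting −1: 11353 is a Miller–Rabin witness and 16129 is composite.
Base 13914: x_0 = 13914^63 mod 16129 = 7240. x_0 is neither 1 nor 16128, so continue squaring. x_1 = 7240^2 mod 16129 = 14479. x_2 = 14479^2 mod 16129 = 12828. x_3 = 12828^2 mod 16129 = 9526. x_4 = 9526^2 mod 16129 = 2922. x_5 = 2922^2 mod 16129 = 5843. x_6 = 5843^2 mod 16129 = 11685. x_7 = 11685^2 mod 16129 = 7240. Reached i = s−1 = 7 without hitting −1: 13914 is a Miller–Rabin witness and 16129 is composite.
The smallest witness among the given bases is 10569.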